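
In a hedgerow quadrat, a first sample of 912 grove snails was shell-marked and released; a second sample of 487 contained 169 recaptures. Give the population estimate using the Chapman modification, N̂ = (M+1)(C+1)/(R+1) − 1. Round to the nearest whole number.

N̂ = (912+1)(487+1)/(169+1) − 1 = 913·488/170 − 1
= 445544/170 − 1 ≈ 2620.8 − 1 ≈ 2619.8 → 2620

N ≈ 2620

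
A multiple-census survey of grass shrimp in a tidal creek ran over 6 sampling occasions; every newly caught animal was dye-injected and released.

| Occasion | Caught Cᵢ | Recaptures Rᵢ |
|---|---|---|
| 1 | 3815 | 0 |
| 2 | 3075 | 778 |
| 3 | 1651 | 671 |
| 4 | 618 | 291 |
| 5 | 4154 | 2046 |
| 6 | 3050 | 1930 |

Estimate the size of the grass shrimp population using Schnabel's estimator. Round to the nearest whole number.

N ≈ 15,060

Marked at large before each occasion: Mᵢ = Σⱼ<ᵢ (Cⱼ − Rⱼ) → M1=0, M2=3815, M3=6112, M4=7092, M5=7419, M6=9527
Σ MᵢCᵢ = 0·3815 + 3815·3075 + 6112·1651 + 7092·618 + 7419·4154 + 9527·3050 = 0 + 11731125 + 10090912 + 4382856 + 30818526 + 29057350 = 86080769
Σ Rᵢ = 0 + 778 + 671 + 291 + 2046 + 1930 = 5716
N̂ = 86080769 / 5716 ≈ 15059.6 → 15060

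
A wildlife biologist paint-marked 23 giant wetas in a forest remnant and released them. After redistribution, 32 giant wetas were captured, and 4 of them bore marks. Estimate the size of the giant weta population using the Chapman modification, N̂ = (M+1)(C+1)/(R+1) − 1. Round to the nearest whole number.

N̂ = (23+1)(32+1)/(4+1) − 1 = 24·33/5 − 1
= 792/5 − 1 ≈ 158.4 − 1 ≈ 157.4 → 157

N ≈ 157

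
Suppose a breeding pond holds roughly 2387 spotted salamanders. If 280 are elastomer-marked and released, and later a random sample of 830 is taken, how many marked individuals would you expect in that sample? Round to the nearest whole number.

The marked fraction of the population is 280/2387, so in a sample of 830 expect C·(M/N) marked.
E[R] = 280 × 830 / 2387 = 232400 / 2387 ≈ 97.4 → 97

expected recaptures ≈ 97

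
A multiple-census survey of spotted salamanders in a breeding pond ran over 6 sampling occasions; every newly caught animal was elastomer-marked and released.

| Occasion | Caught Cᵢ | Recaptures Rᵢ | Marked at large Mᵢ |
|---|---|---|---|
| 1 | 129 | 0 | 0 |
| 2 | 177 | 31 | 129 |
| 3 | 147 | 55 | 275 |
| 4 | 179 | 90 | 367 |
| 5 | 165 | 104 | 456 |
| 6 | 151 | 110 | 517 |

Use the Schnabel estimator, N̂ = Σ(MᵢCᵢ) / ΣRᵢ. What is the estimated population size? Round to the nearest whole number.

Σ MᵢCᵢ = 0·129 + 129·177 + 275·147 + 367·179 + 456·165 + 517·151 = 0 + 22833 + 40425 + 65693 + 75240 + 78067 = 282258
Σ Rᵢ = 0 + 31 + 55 + 90 + 104 + 110 = 390
N̂ = 282258 / 390 ≈ 723.7 → 724

N ≈ 724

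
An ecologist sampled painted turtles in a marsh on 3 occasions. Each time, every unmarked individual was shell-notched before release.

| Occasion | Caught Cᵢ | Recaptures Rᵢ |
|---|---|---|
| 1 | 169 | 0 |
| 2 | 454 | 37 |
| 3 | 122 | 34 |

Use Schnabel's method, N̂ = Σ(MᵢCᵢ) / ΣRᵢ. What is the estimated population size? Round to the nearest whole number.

Marked at large before each occasion: Mᵢ = Σⱼ<ᵢ (Cⱼ − Rⱼ) → M1=0, M2=169, M3=586
Σ MᵢCᵢ = 0·169 + 169·454 + 586·122 = 0 + 76726 + 71492 = 148218
Σ Rᵢ = 0 + 37 + 34 = 71
N̂ = 148218 / 71 ≈ 2087.6 → 2088

N ≈ 2088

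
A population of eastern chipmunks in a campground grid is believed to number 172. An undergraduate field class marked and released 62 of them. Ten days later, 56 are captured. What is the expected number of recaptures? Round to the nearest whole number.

Expected recaptures E[R] = M·C / N.
E[R] = 62 × 56 / 172 = 3472 / 172 ≈ 20.2 → 20

expected recaptures ≈ 20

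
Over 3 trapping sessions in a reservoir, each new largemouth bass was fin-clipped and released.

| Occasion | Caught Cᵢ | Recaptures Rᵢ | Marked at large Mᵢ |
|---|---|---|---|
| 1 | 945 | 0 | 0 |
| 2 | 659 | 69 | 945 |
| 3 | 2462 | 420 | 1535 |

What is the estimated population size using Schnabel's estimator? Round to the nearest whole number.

N ≈ 9002

Σ MᵢCᵢ = 0·945 + 945·659 + 1535·2462 = 0 + 622755 + 3779170 = 4401925
Σ Rᵢ = 0 + 69 + 420 = 489
N̂ = 4401925 / 489 ≈ 9001.9 → 9002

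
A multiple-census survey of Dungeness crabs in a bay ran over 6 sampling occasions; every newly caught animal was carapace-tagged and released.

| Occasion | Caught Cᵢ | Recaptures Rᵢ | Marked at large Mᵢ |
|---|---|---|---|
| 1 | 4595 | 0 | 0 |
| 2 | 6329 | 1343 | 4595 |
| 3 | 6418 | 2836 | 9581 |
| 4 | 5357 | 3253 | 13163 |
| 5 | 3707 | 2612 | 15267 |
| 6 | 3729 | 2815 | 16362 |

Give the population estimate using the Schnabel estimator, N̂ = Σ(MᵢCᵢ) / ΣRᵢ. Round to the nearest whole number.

Σ MᵢCᵢ = 0·4595 + 4595·6329 + 9581·6418 + 13163·5357 + 15267·3707 + 16362·3729 = 0 + 29081755 + 61490858 + 70514191 + 56594769 + 61013898 = 278695471
Σ Rᵢ = 0 + 1343 + 2836 + 3253 + 2612 + 2815 = 12859
N̂ = 278695471 / 12859 ≈ 21673.2 → 21673

N ≈ 21,673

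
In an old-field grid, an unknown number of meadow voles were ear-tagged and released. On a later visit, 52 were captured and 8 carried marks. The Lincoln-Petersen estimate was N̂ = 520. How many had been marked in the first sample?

From N = M·C/R: M = N·R / C = 520·8 / 52 = 4160 / 52 = 80.

M = 80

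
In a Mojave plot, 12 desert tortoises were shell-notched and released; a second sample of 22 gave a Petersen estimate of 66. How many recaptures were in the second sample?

From N = M·C/R: R = M·C / N = 12·22 / 66 = 264 / 66 = 4.

R = 4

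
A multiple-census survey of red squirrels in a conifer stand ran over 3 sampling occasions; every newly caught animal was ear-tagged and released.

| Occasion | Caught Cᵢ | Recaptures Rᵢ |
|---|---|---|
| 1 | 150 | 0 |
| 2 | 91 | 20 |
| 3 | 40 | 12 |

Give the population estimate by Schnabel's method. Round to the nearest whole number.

N ≈ 703

Marked at large before each occasion: Mᵢ = Σⱼ<ᵢ (Cⱼ − Rⱼ) → M1=0, M2=150, M3=221
Σ MᵢCᵢ = 0·150 + 150·91 + 221·40 = 0 + 13650 + 8840 = 22490
Σ Rᵢ = 0 + 20 + 12 = 32
N̂ = 22490 / 32 ≈ 702.8 → 703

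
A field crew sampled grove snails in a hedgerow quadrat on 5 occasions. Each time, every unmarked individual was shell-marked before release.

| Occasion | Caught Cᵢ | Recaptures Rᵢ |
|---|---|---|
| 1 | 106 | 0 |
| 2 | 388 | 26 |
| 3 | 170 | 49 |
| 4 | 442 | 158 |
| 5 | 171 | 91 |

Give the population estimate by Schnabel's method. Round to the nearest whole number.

N ≈ 1637

Marked at large before each occasion: Mᵢ = Σⱼ<ᵢ (Cⱼ − Rⱼ) → M1=0, M2=106, M3=468, M4=589, M5=873
Σ MᵢCᵢ = 0·106 + 106·388 + 468·170 + 589·442 + 873·171 = 0 + 41128 + 79560 + 260338 + 149283 = 530309
Σ Rᵢ = 0 + 26 + 49 + 158 + 91 = 324
N̂ = 530309 / 324 ≈ 1636.8 → 1637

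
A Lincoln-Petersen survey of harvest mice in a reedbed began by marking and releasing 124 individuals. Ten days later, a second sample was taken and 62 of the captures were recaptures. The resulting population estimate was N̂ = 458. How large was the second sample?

From N = M·C/R: C = N·R / M = 458·62 / 124 = 28396 / 124 = 229.

C = 229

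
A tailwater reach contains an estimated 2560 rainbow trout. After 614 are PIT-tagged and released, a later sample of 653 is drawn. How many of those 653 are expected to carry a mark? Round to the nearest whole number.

expected recaptures ≈ 157

The marked fraction of the population is 614/2560, so in a sample of 653 expect C·(M/N) marked.
E[R] = 614 × 653 / 2560 = 400942 / 2560 ≈ 156.6 → 157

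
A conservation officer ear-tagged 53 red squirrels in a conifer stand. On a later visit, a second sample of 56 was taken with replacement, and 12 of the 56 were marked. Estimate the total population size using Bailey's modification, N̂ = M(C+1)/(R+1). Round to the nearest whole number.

N ≈ 232

N̂ = 53·(56+1)/(12+1) = 53·57/13 = 3021/13 ≈ 232.4 → 232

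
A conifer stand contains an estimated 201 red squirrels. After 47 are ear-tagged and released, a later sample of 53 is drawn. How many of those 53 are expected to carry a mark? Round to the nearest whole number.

Expected recaptures E[R] = M·C / N.
E[R] = 47 × 53 / 201 = 2491 / 201 ≈ 12.4 → 12

expected recaptures ≈ 12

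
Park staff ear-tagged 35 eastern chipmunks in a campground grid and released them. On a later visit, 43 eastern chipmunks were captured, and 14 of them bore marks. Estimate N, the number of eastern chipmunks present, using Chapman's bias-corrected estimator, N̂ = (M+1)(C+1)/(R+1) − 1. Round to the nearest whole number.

N ≈ 105

N̂ = (35+1)(43+1)/(14+1) − 1 = 36·44/15 − 1
= 1584/15 − 1 ≈ 105.6 − 1 ≈ 104.6 → 105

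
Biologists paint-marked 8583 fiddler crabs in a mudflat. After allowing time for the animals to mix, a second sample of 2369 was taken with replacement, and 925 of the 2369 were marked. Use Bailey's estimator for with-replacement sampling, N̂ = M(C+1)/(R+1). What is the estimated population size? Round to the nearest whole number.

N̂ = 8583·(2369+1)/(925+1) = 8583·2370/926 = 20341710/926 ≈ 21967.3 → 21967

N ≈ 21,967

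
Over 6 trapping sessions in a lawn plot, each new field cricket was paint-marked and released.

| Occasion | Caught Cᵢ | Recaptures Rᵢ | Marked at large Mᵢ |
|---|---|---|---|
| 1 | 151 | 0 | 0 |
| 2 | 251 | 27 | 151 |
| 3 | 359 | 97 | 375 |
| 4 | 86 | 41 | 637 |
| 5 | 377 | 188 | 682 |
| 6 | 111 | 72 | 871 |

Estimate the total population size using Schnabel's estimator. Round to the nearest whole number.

N ≈ 1367

Σ MᵢCᵢ = 0·151 + 151·251 + 375·359 + 637·86 + 682·377 + 871·111 = 0 + 37901 + 134625 + 54782 + 257114 + 96681 = 581103
Σ Rᵢ = 0 + 27 + 97 + 41 + 188 + 72 = 425
N̂ = 581103 / 425 ≈ 1367.3 → 1367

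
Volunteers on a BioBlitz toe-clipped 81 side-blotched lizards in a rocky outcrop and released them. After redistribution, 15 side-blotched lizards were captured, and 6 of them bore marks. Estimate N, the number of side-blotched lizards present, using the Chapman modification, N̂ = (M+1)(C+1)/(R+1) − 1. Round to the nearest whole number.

N ≈ 186

N̂ = (81+1)(15+1)/(6+1) − 1 = 82·16/7 − 1
= 1312/7 − 1 ≈ 187.4 − 1 ≈ 186.4 → 186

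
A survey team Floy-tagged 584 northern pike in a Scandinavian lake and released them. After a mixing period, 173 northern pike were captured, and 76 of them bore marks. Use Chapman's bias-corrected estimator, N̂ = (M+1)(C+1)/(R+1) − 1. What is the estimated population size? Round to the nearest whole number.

N̂ = (584+1)(173+1)/(76+1) − 1 = 585·174/77 − 1
= 101790/77 − 1 ≈ 1321.9 − 1 ≈ 1320.9 → 1321

N ≈ 1321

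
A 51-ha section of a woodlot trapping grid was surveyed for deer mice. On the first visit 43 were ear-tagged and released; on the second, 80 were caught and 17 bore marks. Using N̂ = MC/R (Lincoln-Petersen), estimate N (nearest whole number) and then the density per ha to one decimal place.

density ≈ 4.0 deer mice per ha

N̂ = 43·80/17 = 3440/17 ≈ 202.4 → 202
Density = N̂ / area = 202 / 51 ≈ 3.96 → 4.0 per ha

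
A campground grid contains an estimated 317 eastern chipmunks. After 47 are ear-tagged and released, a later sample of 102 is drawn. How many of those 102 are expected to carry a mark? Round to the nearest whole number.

Expected recaptures E[R] = M·C / N.
E[R] = 47 × 102 / 317 = 4794 / 317 ≈ 15.1 → 15

expected recaptures ≈ 15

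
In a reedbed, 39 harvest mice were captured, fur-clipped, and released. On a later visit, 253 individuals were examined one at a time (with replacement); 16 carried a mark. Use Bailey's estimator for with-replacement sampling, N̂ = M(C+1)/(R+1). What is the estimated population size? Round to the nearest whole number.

N̂ = 39·(253+1)/(16+1) = 39·254/17 = 9906/17 ≈ 582.7 → 583

N ≈ 583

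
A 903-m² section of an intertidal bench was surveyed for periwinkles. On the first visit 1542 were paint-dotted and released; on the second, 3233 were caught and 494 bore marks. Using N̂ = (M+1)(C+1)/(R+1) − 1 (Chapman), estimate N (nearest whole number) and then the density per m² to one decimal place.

density ≈ 11.2 periwinkles per m²

N̂ = 1543·3234/495 − 1 = 4990062/495 − 1 ≈ 10079.9 → 10080
Density = N̂ / area = 10080 / 903 ≈ 11.16 → 11.2 per m²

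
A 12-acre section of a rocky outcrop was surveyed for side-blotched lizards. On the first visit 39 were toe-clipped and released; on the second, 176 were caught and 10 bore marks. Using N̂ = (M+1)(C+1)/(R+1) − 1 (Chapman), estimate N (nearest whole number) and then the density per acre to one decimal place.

density ≈ 53.6 side-blotched lizards per acre

N̂ = 40·177/11 − 1 = 7080/11 − 1 ≈ 642.6 → 643
Density = N̂ / area = 643 / 12 ≈ 53.58 → 53.6 per acre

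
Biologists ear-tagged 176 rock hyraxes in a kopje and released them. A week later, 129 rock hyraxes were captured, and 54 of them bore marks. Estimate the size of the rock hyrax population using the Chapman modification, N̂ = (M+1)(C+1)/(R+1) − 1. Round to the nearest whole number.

N̂ = (176+1)(129+1)/(54+1) − 1 = 177·130/55 − 1
= 23010/55 − 1 ≈ 418.4 − 1 ≈ 417.4 → 417

N ≈ 417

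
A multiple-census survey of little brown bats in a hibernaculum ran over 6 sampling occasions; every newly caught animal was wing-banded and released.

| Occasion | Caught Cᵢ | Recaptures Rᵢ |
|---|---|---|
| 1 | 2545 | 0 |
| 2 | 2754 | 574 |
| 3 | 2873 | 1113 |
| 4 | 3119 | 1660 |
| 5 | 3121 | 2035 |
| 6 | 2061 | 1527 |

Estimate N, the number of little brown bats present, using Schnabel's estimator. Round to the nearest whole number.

N ≈ 12,189

Marked at large before each occasion: Mᵢ = Σⱼ<ᵢ (Cⱼ − Rⱼ) → M1=0, M2=2545, M3=4725, M4=6485, M5=7944, M6=9030
Σ MᵢCᵢ = 0·2545 + 2545·2754 + 4725·2873 + 6485·3119 + 7944·3121 + 9030·2061 = 0 + 7008930 + 13574925 + 20226715 + 24793224 + 18610830 = 84214624
Σ Rᵢ = 0 + 574 + 1113 + 1660 + 2035 + 1527 = 6909
N̂ = 84214624 / 6909 ≈ 12189.1 → 12189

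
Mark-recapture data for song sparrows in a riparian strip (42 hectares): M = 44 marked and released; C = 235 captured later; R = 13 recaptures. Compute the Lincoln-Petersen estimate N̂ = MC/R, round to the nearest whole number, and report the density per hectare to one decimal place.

N̂ = 44·235/13 = 10340/13 ≈ 795.4 → 795
Density = N̂ / area = 795 / 42 ≈ 18.93 → 18.9 per hectare

density ≈ 18.9 song sparrows per hectare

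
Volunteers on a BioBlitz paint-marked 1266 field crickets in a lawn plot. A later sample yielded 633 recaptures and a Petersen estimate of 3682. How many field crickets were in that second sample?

From N = M·C/R: C = N·R / M = 3682·633 / 1266 = 2330706 / 1266 = 1841.

C = 1841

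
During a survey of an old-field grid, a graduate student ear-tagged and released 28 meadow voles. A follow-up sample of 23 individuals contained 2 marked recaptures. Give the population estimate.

If marked individuals mix randomly, R/C ≈ M/N, giving N ≈ M·C/R.
N = (28 × 23) / 2 = 644 / 2 = 322

N = 322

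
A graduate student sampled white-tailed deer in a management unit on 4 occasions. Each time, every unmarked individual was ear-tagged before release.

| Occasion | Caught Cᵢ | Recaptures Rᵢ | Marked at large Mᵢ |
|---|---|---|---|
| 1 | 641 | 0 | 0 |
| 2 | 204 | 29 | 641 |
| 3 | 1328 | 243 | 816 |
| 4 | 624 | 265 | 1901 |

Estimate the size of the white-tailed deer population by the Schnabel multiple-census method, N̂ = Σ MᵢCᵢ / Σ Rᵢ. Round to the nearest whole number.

Σ MᵢCᵢ = 0·641 + 641·204 + 816·1328 + 1901·624 = 0 + 130764 + 1083648 + 1186224 = 2400636
Σ Rᵢ = 0 + 29 + 243 + 265 = 537
N̂ = 2400636 / 537 ≈ 4470.46 → 4470

N ≈ 4470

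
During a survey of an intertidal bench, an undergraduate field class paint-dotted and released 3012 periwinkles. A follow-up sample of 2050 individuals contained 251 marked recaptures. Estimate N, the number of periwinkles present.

N = (3012 × 2050) / 251 = 6174600 / 251 = 24600

N = 24,600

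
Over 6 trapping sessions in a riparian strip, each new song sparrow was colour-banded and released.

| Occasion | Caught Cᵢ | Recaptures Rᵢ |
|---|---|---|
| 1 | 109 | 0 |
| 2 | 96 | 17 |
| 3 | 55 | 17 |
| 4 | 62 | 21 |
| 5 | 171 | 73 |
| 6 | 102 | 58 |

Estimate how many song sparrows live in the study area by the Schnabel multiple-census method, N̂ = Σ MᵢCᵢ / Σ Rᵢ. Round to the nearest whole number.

N ≈ 633

Marked at large before each occasion: Mᵢ = Σⱼ<ᵢ (Cⱼ − Rⱼ) → M1=0, M2=109, M3=188, M4=226, M5=267, M6=365
Σ MᵢCᵢ = 0·109 + 109·96 + 188·55 + 226·62 + 267·171 + 365·102 = 0 + 10464 + 10340 + 14012 + 45657 + 37230 = 117703
Σ Rᵢ = 0 + 17 + 17 + 21 + 73 + 58 = 186
N̂ = 117703 / 186 ≈ 632.8 → 633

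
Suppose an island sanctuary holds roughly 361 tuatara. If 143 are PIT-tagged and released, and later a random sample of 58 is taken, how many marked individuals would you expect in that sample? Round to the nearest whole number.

expected recaptures ≈ 23

The marked fraction of the population is 143/361, so in a sample of 58 expect C·(M/N) marked.
E[R] = 143 × 58 / 361 = 8294 / 361 ≈ 23.0 → 23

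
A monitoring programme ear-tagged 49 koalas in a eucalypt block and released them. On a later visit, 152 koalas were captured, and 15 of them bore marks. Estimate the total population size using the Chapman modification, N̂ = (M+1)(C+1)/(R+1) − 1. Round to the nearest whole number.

N ≈ 477

N̂ = (49+1)(152+1)/(15+1) − 1 = 50·153/16 − 1
= 7650/16 − 1 ≈ 478.1 − 1 ≈ 477.1 → 477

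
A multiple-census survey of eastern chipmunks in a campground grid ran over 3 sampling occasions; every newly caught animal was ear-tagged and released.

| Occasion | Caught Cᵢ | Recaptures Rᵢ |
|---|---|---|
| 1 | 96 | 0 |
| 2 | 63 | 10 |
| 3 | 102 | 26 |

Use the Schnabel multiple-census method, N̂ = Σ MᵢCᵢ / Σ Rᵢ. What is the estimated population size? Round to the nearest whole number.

N ≈ 590

Marked at large before each occasion: Mᵢ = Σⱼ<ᵢ (Cⱼ − Rⱼ) → M1=0, M2=96, M3=149
Σ MᵢCᵢ = 0·96 + 96·63 + 149·102 = 0 + 6048 + 15198 = 21246
Σ Rᵢ = 0 + 10 + 26 = 36
N̂ = 21246 / 36 ≈ 590.2 → 590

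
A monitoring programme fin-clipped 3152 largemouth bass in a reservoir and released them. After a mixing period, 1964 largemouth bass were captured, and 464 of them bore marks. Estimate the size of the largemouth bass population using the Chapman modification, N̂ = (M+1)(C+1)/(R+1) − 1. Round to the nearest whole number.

N̂ = (3152+1)(1964+1)/(464+1) − 1 = 3153·1965/465 − 1
= 6195645/465 − 1 ≈ 13324.0 − 1 ≈ 13323.0 → 13323

N ≈ 13,323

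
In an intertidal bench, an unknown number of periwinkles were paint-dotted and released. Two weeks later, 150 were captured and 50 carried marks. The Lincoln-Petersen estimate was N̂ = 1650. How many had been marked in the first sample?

From N = M·C/R: M = N·R / C = 1650·50 / 150 = 82500 / 150 = 550.

M = 550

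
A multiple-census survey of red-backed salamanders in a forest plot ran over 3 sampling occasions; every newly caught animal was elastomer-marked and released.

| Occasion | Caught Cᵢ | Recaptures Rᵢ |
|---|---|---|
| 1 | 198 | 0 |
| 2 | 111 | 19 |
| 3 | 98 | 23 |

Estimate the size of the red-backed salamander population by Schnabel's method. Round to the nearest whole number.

Marked at large before each occasion: Mᵢ = Σⱼ<ᵢ (Cⱼ − Rⱼ) → M1=0, M2=198, M3=290
Σ MᵢCᵢ = 0·198 + 198·111 + 290·98 = 0 + 21978 + 28420 = 50398
Σ Rᵢ = 0 + 19 + 23 = 42
N̂ = 50398 / 42 ≈ 1200.0 → 1200

N ≈ 1200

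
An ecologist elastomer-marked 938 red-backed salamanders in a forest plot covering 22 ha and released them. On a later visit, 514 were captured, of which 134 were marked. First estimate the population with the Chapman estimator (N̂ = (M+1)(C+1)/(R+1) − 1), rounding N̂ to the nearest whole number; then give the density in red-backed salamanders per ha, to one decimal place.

density ≈ 162.8 red-backed salamanders per ha

N̂ = 939·515/135 − 1 = 483585/135 − 1 ≈ 3581.1 → 3581
Density = N̂ / area = 3581 / 22 ≈ 162.77 → 162.8 per ha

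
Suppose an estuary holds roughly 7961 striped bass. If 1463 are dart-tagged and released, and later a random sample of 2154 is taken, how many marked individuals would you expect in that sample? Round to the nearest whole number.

The marked fraction of the population is 1463/7961, so in a sample of 2154 expect C·(M/N) marked.
E[R] = 1463 × 2154 / 7961 = 3151302 / 7961 ≈ 395.8 → 396

expected recaptures ≈ 396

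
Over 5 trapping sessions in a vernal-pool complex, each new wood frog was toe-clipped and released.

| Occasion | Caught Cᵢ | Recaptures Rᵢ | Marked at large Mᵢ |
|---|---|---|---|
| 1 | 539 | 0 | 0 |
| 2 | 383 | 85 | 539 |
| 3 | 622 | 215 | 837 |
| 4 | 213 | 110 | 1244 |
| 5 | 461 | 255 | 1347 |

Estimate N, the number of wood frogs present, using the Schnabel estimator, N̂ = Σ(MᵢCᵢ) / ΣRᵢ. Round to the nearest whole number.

N ≈ 2426

Σ MᵢCᵢ = 0·539 + 539·383 + 837·622 + 1244·213 + 1347·461 = 0 + 206437 + 520614 + 264972 + 620967 = 1612990
Σ Rᵢ = 0 + 85 + 215 + 110 + 255 = 665
N̂ = 1612990 / 665 ≈ 2425.5 → 2426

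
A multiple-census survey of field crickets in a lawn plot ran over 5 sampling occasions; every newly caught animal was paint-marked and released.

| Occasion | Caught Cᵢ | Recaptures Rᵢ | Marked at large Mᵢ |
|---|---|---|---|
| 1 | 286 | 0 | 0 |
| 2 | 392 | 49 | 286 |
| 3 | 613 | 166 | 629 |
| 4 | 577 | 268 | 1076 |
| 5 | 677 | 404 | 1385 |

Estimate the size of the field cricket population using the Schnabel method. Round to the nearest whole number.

N ≈ 2318

Σ MᵢCᵢ = 0·286 + 286·392 + 629·613 + 1076·577 + 1385·677 = 0 + 112112 + 385577 + 620852 + 937645 = 2056186
Σ Rᵢ = 0 + 49 + 166 + 268 + 404 = 887
N̂ = 2056186 / 887 ≈ 2318.1 → 2318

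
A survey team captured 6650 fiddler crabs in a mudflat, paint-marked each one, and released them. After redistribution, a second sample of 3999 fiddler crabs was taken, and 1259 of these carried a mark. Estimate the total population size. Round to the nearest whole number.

N = (6650 × 3999) / 1259 = 26593350 / 1259 ≈ 21122.6 → 21123

N ≈ 21,123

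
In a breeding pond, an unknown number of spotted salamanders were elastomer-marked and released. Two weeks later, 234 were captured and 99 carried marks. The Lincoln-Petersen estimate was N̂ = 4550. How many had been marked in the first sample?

M = 1925

From N = M·C/R: M = N·R / C = 4550·99 / 234 = 450450 / 234 = 1925.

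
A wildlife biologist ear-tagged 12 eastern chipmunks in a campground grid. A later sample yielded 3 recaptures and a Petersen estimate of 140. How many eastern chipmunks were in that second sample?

C = 35

From N = M·C/R: C = N·R / M = 140·3 / 12 = 420 / 12 = 35.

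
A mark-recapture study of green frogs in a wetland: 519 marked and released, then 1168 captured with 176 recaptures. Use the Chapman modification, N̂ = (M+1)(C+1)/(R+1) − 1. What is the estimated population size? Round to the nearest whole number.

N ≈ 3433

N̂ = (519+1)(1168+1)/(176+1) − 1 = 520·1169/177 − 1
= 607880/177 − 1 ≈ 3434.4 − 1 ≈ 3433.4 → 3433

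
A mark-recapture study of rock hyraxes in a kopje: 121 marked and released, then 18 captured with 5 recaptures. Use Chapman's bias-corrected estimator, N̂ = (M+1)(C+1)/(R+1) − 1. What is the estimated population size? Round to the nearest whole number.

N̂ = (121+1)(18+1)/(5+1) − 1 = 122·19/6 − 1
= 2318/6 − 1 ≈ 386.3 − 1 ≈ 385.3 → 385

N ≈ 385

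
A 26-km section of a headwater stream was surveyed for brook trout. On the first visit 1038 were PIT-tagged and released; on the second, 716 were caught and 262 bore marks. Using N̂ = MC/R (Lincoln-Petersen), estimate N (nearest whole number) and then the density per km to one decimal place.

N̂ = 1038·716/262 = 743208/262 ≈ 2836.7 → 2837
Density = N̂ / area = 2837 / 26 ≈ 109.12 → 109.1 per km

density ≈ 109.1 brook trout per km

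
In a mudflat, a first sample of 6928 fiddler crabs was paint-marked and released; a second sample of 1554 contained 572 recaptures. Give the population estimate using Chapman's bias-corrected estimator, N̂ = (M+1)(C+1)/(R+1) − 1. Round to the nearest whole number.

N ≈ 18,803

N̂ = (6928+1)(1554+1)/(572+1) − 1 = 6929·1555/573 − 1
= 10774595/573 − 1 ≈ 18803.8 − 1 ≈ 18802.8 → 18803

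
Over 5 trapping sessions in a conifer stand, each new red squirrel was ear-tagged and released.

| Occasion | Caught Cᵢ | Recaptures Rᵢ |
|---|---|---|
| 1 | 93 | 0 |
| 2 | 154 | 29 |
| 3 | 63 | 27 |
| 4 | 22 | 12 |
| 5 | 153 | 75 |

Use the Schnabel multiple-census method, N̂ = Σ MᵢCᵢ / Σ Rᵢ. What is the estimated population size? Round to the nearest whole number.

Marked at large before each occasion: Mᵢ = Σⱼ<ᵢ (Cⱼ − Rⱼ) → M1=0, M2=93, M3=218, M4=254, M5=264
Σ MᵢCᵢ = 0·93 + 93·154 + 218·63 + 254·22 + 264·153 = 0 + 14322 + 13734 + 5588 + 40392 = 74036
Σ Rᵢ = 0 + 29 + 27 + 12 + 75 = 143
N̂ = 74036 / 143 ≈ 517.7 → 518

N ≈ 518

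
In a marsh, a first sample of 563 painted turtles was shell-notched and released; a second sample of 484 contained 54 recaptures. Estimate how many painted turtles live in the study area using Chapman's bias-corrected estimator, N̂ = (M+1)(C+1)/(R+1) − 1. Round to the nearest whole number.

N ≈ 4972

N̂ = (563+1)(484+1)/(54+1) − 1 = 564·485/55 − 1
= 273540/55 − 1 ≈ 4973.45 − 1 ≈ 4972.45 → 4972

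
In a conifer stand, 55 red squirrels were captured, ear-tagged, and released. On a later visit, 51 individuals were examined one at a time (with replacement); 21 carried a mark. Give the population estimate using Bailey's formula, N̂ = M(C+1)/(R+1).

N̂ = 55·(51+1)/(21+1) = 55·52/22 = 2860/22 = 130

N = 130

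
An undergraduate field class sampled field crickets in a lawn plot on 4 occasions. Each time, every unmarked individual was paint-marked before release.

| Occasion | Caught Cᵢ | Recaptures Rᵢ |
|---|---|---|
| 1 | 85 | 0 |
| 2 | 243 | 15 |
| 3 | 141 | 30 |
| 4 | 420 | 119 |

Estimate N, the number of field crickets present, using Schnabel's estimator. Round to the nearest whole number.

Marked at large before each occasion: Mᵢ = Σⱼ<ᵢ (Cⱼ − Rⱼ) → M1=0, M2=85, M3=313, M4=424
Σ MᵢCᵢ = 0·85 + 85·243 + 313·141 + 424·420 = 0 + 20655 + 44133 + 178080 = 242868
Σ Rᵢ = 0 + 15 + 30 + 119 = 164
N̂ = 242868 / 164 ≈ 1480.9 → 1481

N ≈ 1481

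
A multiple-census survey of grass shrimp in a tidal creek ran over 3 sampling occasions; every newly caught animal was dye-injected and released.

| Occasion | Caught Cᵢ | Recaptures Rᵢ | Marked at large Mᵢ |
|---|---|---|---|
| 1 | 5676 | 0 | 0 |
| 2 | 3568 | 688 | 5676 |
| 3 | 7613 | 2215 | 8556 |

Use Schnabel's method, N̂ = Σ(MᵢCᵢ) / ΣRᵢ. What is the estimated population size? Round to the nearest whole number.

Σ MᵢCᵢ = 0·5676 + 5676·3568 + 8556·7613 = 0 + 20251968 + 65136828 = 85388796
Σ Rᵢ = 0 + 688 + 2215 = 2903
N̂ = 85388796 / 2903 ≈ 29414.0 → 29414

N ≈ 29,414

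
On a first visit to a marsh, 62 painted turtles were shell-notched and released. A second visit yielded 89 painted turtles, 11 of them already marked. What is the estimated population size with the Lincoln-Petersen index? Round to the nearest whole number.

N ≈ 502

Lincoln-Petersen assumes M/N = R/C, so N = M·C / R.
N = (62 × 89) / 11 = 5518 / 11 ≈ 501.6 → 502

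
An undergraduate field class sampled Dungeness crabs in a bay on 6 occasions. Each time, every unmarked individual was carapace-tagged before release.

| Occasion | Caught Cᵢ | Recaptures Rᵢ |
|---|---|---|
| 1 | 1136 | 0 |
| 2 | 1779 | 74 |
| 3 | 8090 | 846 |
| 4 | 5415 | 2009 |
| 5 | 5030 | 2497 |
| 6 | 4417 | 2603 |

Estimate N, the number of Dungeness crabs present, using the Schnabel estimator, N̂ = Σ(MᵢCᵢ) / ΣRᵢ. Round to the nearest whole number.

Marked at large before each occasion: Mᵢ = Σⱼ<ᵢ (Cⱼ − Rⱼ) → M1=0, M2=1136, M3=2841, M4=10085, M5=13491, M6=16024
Σ MᵢCᵢ = 0·1136 + 1136·1779 + 2841·8090 + 10085·5415 + 13491·5030 + 16024·4417 = 0 + 2020944 + 22983690 + 54610275 + 67859730 + 70778008 = 218252647
Σ Rᵢ = 0 + 74 + 846 + 2009 + 2497 + 2603 = 8029
N̂ = 218252647 / 8029 ≈ 27183.0 → 27183

N ≈ 27,183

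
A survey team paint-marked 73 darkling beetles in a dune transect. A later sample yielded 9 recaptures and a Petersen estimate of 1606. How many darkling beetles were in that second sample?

From N = M·C/R: C = N·R / M = 1606·9 / 73 = 14454 / 73 = 198.

C = 198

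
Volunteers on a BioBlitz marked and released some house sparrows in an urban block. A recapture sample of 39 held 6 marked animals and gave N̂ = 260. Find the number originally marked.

M = 40

From N = M·C/R: M = N·R / C = 260·6 / 39 = 1560 / 39 = 40.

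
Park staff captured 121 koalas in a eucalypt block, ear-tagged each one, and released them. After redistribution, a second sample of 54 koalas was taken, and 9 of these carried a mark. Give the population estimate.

N = 726

N = (121 × 54) / 9 = 6534 / 9 = 726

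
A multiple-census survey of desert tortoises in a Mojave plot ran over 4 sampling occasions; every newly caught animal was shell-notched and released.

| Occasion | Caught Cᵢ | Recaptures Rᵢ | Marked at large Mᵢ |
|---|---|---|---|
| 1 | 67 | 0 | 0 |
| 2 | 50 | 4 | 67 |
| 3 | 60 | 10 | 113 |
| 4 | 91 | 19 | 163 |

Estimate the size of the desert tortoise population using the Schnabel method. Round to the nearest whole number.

N ≈ 756

Σ MᵢCᵢ = 0·67 + 67·50 + 113·60 + 163·91 = 0 + 3350 + 6780 + 14833 = 24963
Σ Rᵢ = 0 + 4 + 10 + 19 = 33
N̂ = 24963 / 33 ≈ 756.45 → 756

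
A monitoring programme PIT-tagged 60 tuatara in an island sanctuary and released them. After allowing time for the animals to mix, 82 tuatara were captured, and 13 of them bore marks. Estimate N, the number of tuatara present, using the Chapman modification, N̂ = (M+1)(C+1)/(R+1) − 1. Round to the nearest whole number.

N̂ = (60+1)(82+1)/(13+1) − 1 = 61·83/14 − 1
= 5063/14 − 1 ≈ 361.6 − 1 ≈ 360.6 → 361

N ≈ 361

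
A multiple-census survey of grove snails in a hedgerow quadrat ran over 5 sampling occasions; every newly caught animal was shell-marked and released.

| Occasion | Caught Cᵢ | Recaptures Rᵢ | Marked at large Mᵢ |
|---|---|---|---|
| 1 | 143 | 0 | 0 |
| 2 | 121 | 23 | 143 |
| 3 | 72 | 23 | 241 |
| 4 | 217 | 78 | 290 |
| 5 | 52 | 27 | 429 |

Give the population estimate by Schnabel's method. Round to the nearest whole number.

N ≈ 794

Σ MᵢCᵢ = 0·143 + 143·121 + 241·72 + 290·217 + 429·52 = 0 + 17303 + 17352 + 62930 + 22308 = 119893
Σ Rᵢ = 0 + 23 + 23 + 78 + 27 = 151
N̂ = 119893 / 151 ≈ 794.0 → 794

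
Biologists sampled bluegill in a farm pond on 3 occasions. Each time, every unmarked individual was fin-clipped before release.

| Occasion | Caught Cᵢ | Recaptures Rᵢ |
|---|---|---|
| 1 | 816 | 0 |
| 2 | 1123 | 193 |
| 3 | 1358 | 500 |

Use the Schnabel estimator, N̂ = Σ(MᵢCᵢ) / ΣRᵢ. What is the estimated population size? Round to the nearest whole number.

N ≈ 4744

Marked at large before each occasion: Mᵢ = Σⱼ<ᵢ (Cⱼ − Rⱼ) → M1=0, M2=816, M3=1746
Σ MᵢCᵢ = 0·816 + 816·1123 + 1746·1358 = 0 + 916368 + 2371068 = 3287436
Σ Rᵢ = 0 + 193 + 500 = 693
N̂ = 3287436 / 693 ≈ 4743.8 → 4744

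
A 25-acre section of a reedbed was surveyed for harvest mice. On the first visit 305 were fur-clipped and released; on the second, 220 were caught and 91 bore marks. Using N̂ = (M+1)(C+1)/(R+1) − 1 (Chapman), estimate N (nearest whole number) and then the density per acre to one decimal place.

N̂ = 306·221/92 − 1 = 67626/92 − 1 ≈ 734.1 → 734
Density = N̂ / area = 734 / 25 ≈ 29.36 → 29.4 per acre

density ≈ 29.4 harvest mice per acre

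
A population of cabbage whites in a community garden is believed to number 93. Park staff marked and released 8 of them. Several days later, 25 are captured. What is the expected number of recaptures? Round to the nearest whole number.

expected recaptures ≈ 2

Expected recaptures E[R] = M·C / N.
E[R] = 8 × 25 / 93 = 200 / 93 ≈ 2.2 → 2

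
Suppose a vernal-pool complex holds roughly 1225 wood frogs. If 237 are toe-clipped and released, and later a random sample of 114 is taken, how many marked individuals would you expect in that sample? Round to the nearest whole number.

expected recaptures ≈ 22

The marked fraction of the population is 237/1225, so in a sample of 114 expect C·(M/N) marked.
E[R] = 237 × 114 / 1225 = 27018 / 1225 ≈ 22.1 → 22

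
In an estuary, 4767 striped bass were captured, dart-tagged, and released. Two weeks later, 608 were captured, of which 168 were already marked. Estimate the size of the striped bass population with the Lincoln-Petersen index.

N = (4767 × 608) / 168 = 2898336 / 168 = 17252

N = 17,252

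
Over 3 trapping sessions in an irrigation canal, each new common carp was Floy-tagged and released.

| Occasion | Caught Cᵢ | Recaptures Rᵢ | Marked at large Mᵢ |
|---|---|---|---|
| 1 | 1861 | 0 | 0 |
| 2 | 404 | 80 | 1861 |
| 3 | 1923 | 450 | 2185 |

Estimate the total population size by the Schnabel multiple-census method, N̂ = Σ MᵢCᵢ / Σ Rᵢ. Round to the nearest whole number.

Σ MᵢCᵢ = 0·1861 + 1861·404 + 2185·1923 = 0 + 751844 + 4201755 = 4953599
Σ Rᵢ = 0 + 80 + 450 = 530
N̂ = 4953599 / 530 ≈ 9346.4 → 9346

N ≈ 9346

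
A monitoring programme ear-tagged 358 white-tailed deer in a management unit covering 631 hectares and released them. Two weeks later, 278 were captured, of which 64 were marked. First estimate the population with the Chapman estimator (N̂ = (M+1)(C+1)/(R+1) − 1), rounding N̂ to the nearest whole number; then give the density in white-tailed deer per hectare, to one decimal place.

density ≈ 2.4 white-tailed deer per hectare

N̂ = 359·279/65 − 1 = 100161/65 − 1 ≈ 1539.9 → 1540
Density = N̂ / area = 1540 / 631 ≈ 2.44 → 2.4 per hectare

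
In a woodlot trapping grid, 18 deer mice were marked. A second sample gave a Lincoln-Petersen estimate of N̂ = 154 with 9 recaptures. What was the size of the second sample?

From N = M·C/R: C = N·R / M = 154·9 / 18 = 1386 / 18 = 77.

C = 77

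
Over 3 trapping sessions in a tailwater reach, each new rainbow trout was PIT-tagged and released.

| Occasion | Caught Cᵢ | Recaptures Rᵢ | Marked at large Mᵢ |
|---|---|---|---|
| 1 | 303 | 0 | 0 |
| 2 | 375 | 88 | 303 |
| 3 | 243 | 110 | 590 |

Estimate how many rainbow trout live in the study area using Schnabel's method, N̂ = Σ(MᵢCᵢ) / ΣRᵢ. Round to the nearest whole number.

Σ MᵢCᵢ = 0·303 + 303·375 + 590·243 = 0 + 113625 + 143370 = 256995
Σ Rᵢ = 0 + 88 + 110 = 198
N̂ = 256995 / 198 ≈ 1298.0 → 1298

N ≈ 1298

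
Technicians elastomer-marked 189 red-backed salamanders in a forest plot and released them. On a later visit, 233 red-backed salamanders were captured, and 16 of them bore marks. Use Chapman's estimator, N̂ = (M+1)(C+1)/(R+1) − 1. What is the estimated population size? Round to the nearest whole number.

N ≈ 2614

N̂ = (189+1)(233+1)/(16+1) − 1 = 190·234/17 − 1
= 44460/17 − 1 ≈ 2615.3 − 1 ≈ 2614.3 → 2614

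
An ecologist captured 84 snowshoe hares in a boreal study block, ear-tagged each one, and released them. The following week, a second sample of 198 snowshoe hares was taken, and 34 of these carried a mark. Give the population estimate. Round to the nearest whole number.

Lincoln-Petersen assumes M/N = R/C, so N = M·C / R.
N = (84 × 198) / 34 = 16632 / 34 ≈ 489.2 → 489

N ≈ 489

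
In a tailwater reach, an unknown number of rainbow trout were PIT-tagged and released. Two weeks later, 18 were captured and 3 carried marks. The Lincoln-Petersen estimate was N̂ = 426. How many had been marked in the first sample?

M = 71

From N = M·C/R: M = N·R / C = 426·3 / 18 = 1278 / 18 = 71.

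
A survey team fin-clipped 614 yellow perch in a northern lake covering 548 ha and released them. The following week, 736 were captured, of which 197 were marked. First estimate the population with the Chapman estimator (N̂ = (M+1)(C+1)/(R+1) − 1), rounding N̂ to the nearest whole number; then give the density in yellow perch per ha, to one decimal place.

density ≈ 4.2 yellow perch per ha

N̂ = 615·737/198 − 1 = 453255/198 − 1 ≈ 2288.2 → 2288
Density = N̂ / area = 2288 / 548 ≈ 4.18 → 4.2 per ha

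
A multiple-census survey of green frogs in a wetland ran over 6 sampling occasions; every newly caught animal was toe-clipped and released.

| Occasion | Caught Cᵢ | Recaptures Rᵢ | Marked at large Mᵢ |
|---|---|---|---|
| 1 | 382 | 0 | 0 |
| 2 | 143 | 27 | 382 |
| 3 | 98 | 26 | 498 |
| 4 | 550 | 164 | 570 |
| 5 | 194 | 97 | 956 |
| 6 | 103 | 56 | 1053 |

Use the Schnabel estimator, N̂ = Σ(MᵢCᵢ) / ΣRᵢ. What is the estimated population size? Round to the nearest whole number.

Σ MᵢCᵢ = 0·382 + 382·143 + 498·98 + 570·550 + 956·194 + 1053·103 = 0 + 54626 + 48804 + 313500 + 185464 + 108459 = 710853
Σ Rᵢ = 0 + 27 + 26 + 164 + 97 + 56 = 370
N̂ = 710853 / 370 ≈ 1921.2 → 1921

N ≈ 1921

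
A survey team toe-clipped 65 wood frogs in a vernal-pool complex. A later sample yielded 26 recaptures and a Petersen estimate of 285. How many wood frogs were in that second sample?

C = 114

From N = M·C/R: C = N·R / M = 285·26 / 65 = 7410 / 65 = 114.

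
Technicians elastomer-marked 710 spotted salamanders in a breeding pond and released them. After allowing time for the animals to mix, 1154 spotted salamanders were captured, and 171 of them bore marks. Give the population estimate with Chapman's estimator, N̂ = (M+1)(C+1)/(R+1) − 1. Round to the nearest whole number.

N ≈ 4773

N̂ = (710+1)(1154+1)/(171+1) − 1 = 711·1155/172 − 1
= 821205/172 − 1 ≈ 4774.4 − 1 ≈ 4773.4 → 4773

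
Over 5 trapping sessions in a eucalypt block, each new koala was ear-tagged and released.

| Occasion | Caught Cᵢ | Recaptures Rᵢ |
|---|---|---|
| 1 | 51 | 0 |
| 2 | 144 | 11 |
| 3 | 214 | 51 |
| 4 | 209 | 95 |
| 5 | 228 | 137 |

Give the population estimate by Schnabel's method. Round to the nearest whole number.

N ≈ 763

Marked at large before each occasion: Mᵢ = Σⱼ<ᵢ (Cⱼ − Rⱼ) → M1=0, M2=51, M3=184, M4=347, M5=461
Σ MᵢCᵢ = 0·51 + 51·144 + 184·214 + 347·209 + 461·228 = 0 + 7344 + 39376 + 72523 + 105108 = 224351
Σ Rᵢ = 0 + 11 + 51 + 95 + 137 = 294
N̂ = 224351 / 294 ≈ 763.1 → 763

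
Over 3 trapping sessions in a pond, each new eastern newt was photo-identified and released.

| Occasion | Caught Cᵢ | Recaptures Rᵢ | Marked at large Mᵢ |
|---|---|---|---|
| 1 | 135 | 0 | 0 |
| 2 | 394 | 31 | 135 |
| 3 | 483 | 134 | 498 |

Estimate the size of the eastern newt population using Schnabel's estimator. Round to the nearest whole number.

N ≈ 1780

Σ MᵢCᵢ = 0·135 + 135·394 + 498·483 = 0 + 53190 + 240534 = 293724
Σ Rᵢ = 0 + 31 + 134 = 165
N̂ = 293724 / 165 ≈ 1780.1 → 1780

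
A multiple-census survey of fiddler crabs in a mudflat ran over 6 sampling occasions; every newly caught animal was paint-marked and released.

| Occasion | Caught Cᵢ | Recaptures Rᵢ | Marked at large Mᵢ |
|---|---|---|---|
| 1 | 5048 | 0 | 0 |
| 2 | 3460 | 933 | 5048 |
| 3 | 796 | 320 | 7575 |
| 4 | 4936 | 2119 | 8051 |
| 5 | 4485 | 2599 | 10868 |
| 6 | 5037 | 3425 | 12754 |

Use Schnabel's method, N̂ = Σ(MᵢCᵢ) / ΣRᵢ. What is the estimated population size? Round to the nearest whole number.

N ≈ 18,755

Σ MᵢCᵢ = 0·5048 + 5048·3460 + 7575·796 + 8051·4936 + 10868·4485 + 12754·5037 = 0 + 17466080 + 6029700 + 39739736 + 48742980 + 64241898 = 176220394
Σ Rᵢ = 0 + 933 + 320 + 2119 + 2599 + 3425 = 9396
N̂ = 176220394 / 9396 ≈ 18754.8 → 18755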